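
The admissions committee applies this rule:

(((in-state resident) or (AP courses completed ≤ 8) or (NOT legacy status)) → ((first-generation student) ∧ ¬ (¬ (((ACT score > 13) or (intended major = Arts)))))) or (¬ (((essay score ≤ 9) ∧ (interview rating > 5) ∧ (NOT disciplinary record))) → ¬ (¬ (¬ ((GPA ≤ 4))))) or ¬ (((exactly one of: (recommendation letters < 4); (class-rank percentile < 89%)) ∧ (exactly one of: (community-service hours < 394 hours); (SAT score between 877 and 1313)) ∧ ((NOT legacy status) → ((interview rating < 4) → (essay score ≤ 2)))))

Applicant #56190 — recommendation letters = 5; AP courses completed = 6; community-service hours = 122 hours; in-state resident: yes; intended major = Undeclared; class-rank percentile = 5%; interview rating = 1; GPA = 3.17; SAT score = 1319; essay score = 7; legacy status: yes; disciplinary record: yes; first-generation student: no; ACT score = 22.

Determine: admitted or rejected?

Rejected

Atomic conditions:
  in-state resident: yes → true
  AP courses completed ≤ 8: 6 ≤ 8 is true
  NOT legacy status: yes → false
  first-generation student: no → false
  ACT score > 13: 22 > 13 is true
  intended major = Arts: Undeclared == Arts is false
  essay score ≤ 9: 7 ≤ 9 is true
  interview rating > 5: 1 > 5 is false
  NOT disciplinary record: yes → false
  GPA ≤ 4: 3.17 ≤ 4 is true
  recommendation letters < 4: 5 < 4 is false
  class-rank percentile < 89%: 5 < 89 is true
  community-service hours < 394 hours: 122 < 394 is true
  SAT score between 877 and 1313: 1319 in [877, 1313] is false
  interview rating < 4: 1 < 4 is true
  essay score ≤ 2: 7 ≤ 2 is false
Combine:
[1.1] true OR true OR false = true
[1.2.2.1.1] true OR false = true
[1.2.2.1] NOT true = false
[1.2.2] NOT false = true
[1.2] false AND true = false
[1] true → false = false
[2.1.1] true AND false AND false = false
[2.1] NOT false = true
[2.2.1.1] NOT true = false
[2.2.1] NOT false = true
[2.2] NOT true = false
[2] true → false = false
[3.1.1] exactly-one(false, true) = true
[3.1.2] exactly-one(true, false) = true
[3.1.3.2] true → false = false
[3.1.3] false → false (antecedent false ⇒ implication holds) = true
[3.1] true AND true AND true = true
[3] NOT true = false
[root] false OR false OR false = false
Overall: false → rejected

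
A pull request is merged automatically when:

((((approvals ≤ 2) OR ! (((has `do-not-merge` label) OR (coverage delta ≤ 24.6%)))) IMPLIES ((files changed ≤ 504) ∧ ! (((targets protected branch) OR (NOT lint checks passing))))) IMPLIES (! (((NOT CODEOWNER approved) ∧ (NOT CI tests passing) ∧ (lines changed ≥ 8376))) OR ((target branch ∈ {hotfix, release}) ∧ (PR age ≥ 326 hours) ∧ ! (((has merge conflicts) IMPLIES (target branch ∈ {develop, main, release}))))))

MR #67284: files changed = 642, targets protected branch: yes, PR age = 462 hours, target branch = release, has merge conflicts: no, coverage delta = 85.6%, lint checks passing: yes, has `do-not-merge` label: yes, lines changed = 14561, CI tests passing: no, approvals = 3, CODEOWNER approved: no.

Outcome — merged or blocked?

Blocked

Atomic conditions:
  approvals ≤ 2: 3 ≤ 2 is false
  has `do-not-merge` label: yes → true
  coverage delta ≤ 24.6%: 85.6 ≤ 24.6 is false
  files changed ≤ 504: 642 ≤ 504 is false
  targets protected branch: yes → true
  NOT lint checks passing: yes → false
  NOT CODEOWNER approved: no → true
  NOT CI tests passing: no → true
  lines changed ≥ 8376: 14561 ≥ 8376 is true
  target branch ∈ {hotfix, release}: release is in the set → true
  PR age ≥ 326 hours: 462 ≥ 326 is true
  has merge conflicts: no → false
  target branch ∈ {develop, main, release}: release is in the set → true
Combine:
[1.1.2.1] true OR false = true
[1.1.2] NOT true = false
[1.1] false OR false = false
[1.2.2.1] true OR false = true
[1.2.2] NOT true = false
[1.2] false AND false = false
[1] false → false (antecedent false ⇒ implication holds) = true
[2.1.1] true AND true AND true = true
[2.1] NOT true = false
[2.2.3.1] false → true (antecedent false ⇒ implication holds) = true
[2.2.3] NOT true = false
[2.2] true AND true AND false = false
[2] false OR false = false
[root] true → false = false
Overall: false → blocked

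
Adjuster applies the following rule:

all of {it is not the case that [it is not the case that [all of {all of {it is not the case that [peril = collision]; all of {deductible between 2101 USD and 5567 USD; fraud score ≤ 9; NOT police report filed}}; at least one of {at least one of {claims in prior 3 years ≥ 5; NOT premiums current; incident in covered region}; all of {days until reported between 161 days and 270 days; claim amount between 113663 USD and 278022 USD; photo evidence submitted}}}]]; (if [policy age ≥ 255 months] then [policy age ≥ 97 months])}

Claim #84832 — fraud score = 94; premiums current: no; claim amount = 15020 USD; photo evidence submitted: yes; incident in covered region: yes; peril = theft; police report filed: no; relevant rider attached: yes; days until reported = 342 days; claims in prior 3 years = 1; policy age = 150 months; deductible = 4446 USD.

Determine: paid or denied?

Atomic conditions:
  peril = collision: theft == collision is false
  deductible between 2101 USD and 5567 USD: 4446 in [2101, 5567] is true
  fraud score ≤ 9: 94 ≤ 9 is false
  NOT police report filed: no → true
  claims in prior 3 years ≥ 5: 1 ≥ 5 is false
  NOT premiums current: no → true
  incident in covered region: yes → true
  days until reported between 161 days and 270 days: 342 in [161, 270] is false
  claim amount between 113663 USD and 278022 USD: 15020 in [113663, 278022] is false
  photo evidence submitted: yes → true
  policy age ≥ 255 months: 150 ≥ 255 is false
  policy age ≥ 97 months: 150 ≥ 97 is true
Combine:
[1.1.1.1.1] NOT false = true
[1.1.1.1.2] true AND false AND true = false
[1.1.1.1] true AND false = false
[1.1.1.2.1] false OR true OR true = true
[1.1.1.2.2] false AND false AND true = false
[1.1.1.2] true OR false = true
[1.1.1] false AND true = false
[1.1] NOT false = true
[1] NOT true = false
[2] false → true (antecedent false ⇒ implication holds) = true
[root] false AND true = false
Overall: false → denied

Denied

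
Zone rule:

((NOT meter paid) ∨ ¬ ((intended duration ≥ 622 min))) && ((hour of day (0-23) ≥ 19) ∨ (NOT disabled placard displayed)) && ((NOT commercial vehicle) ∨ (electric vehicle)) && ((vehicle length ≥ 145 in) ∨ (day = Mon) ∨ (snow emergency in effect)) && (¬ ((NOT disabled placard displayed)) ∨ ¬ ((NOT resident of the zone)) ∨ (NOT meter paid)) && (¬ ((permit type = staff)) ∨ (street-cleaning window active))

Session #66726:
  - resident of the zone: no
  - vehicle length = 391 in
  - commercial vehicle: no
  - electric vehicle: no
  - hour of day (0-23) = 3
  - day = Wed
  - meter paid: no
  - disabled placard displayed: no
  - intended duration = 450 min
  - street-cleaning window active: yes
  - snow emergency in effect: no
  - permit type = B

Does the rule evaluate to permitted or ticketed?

Atomic conditions:
  NOT meter paid: no → true
  intended duration ≥ 622 min: 450 ≥ 622 is false
  hour of day (0-23) ≥ 19: 3 ≥ 19 is false
  NOT disabled placard displayed: no → true
  NOT commercial vehicle: no → true
  electric vehicle: no → false
  vehicle length ≥ 145 in: 391 ≥ 145 is true
  day = Mon: Wed == Mon is false
  snow emergency in effect: no → false
  NOT resident of the zone: no → true
  permit type = staff: B == staff is false
  street-cleaning window active: yes → true
Combine:
[1.2] NOT false = true
[1] true OR true = true
[2] false OR true = true
[3] true OR false = true
[4] true OR false OR false = true
[5.1] NOT true = false
[5.2] NOT true = false
[5] false OR false OR true = true
[6.1] NOT false = true
[6] true OR true = true
[root] true AND true AND true AND true AND true AND true = true
Overall: true → permitted

Permitted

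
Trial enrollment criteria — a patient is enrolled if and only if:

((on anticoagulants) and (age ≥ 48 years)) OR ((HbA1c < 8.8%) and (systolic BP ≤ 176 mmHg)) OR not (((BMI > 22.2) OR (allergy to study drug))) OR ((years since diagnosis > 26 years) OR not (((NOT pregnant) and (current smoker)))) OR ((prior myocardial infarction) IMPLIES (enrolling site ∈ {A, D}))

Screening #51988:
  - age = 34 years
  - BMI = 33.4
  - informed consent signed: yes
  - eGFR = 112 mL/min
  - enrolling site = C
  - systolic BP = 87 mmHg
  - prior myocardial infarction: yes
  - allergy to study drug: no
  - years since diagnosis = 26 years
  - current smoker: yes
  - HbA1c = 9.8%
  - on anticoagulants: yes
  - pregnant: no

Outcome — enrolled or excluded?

Excluded

Atomic conditions:
  on anticoagulants: yes → true
  age ≥ 48 years: 34 ≥ 48 is false
  HbA1c < 8.8%: 9.8 < 8.8 is false
  systolic BP ≤ 176 mmHg: 87 ≤ 176 is true
  BMI > 22.2: 33.4 > 22.2 is true
  allergy to study drug: no → false
  years since diagnosis > 26 years: 26 > 26 is false
  NOT pregnant: no → true
  current smoker: yes → true
  prior myocardial infarction: yes → true
  enrolling site ∈ {A, D}: C is not in the set → false
Combine:
[1] true AND false = false
[2] false AND true = false
[3.1] true OR false = true
[3] NOT true = false
[4.2.1] true AND true = true
[4.2] NOT true = false
[4] false OR false = false
[5] true → false = false
[root] false OR false OR false OR false OR false = false
Overall: false → excluded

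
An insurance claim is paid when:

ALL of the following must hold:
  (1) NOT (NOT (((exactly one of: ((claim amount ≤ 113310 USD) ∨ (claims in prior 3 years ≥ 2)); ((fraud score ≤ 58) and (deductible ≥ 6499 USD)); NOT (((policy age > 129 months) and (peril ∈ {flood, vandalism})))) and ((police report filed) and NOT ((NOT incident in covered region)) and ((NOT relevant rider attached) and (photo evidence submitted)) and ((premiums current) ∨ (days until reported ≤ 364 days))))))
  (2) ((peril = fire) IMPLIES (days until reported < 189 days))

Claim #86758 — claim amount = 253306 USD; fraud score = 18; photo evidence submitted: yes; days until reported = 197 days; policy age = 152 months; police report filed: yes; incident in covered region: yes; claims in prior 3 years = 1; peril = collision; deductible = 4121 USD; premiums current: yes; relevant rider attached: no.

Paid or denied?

Paid

Atomic conditions:
  claim amount ≤ 113310 USD: 253306 ≤ 113310 is false
  claims in prior 3 years ≥ 2: 1 ≥ 2 is false
  fraud score ≤ 58: 18 ≤ 58 is true
  deductible ≥ 6499 USD: 4121 ≥ 6499 is false
  policy age > 129 months: 152 > 129 is true
  peril ∈ {flood, vandalism}: collision is not in the set → false
  police report filed: yes → true
  NOT incident in covered region: yes → false
  NOT relevant rider attached: no → true
  photo evidence submitted: yes → true
  premiums current: yes → true
  days until reported ≤ 364 days: 197 ≤ 364 is true
  peril = fire: collision == fire is false
  days until reported < 189 days: 197 < 189 is false
Combine:
[1.1.1.1.1] false OR false = false
[1.1.1.1.2] true AND false = false
[1.1.1.1.3.1] true AND false = false
[1.1.1.1.3] NOT false = true
[1.1.1.1] exactly-one(false, false, true) = true
[1.1.1.2.2] NOT false = true
[1.1.1.2.3] true AND true = true
[1.1.1.2.4] true OR true = true
[1.1.1.2] true AND true AND true AND true = true
[1.1.1] true AND true = true
[1.1] NOT true = false
[1] NOT false = true
[2] false → false (antecedent false ⇒ implication holds) = true
[root] true AND true = true
Overall: true → paid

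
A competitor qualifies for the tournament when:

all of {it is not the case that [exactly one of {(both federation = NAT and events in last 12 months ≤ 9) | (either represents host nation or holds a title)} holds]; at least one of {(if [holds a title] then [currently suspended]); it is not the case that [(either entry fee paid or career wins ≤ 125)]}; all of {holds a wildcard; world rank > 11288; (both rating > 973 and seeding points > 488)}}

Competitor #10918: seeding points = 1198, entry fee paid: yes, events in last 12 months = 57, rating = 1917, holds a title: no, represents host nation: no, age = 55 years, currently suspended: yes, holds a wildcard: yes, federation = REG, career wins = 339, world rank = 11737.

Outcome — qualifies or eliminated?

Qualifies

Atomic conditions:
  federation = NAT: REG == NAT is false
  events in last 12 months ≤ 9: 57 ≤ 9 is false
  represents host nation: no → false
  holds a title: no → false
  currently suspended: yes → true
  entry fee paid: yes → true
  career wins ≤ 125: 339 ≤ 125 is false
  holds a wildcard: yes → true
  world rank > 11288: 11737 > 11288 is true
  rating > 973: 1917 > 973 is true
  seeding points > 488: 1198 > 488 is true
Combine:
[1.1.1] false AND false = false
[1.1.2] false OR false = false
[1.1] exactly-one(false, false) = false
[1] NOT false = true
[2.1] false → true (antecedent false ⇒ implication holds) = true
[2.2.1] true OR false = true
[2.2] NOT true = false
[2] true OR false = true
[3.3] true AND true = true
[3] true AND true AND true = true
[root] true AND true AND true = true
Overall: true → qualifies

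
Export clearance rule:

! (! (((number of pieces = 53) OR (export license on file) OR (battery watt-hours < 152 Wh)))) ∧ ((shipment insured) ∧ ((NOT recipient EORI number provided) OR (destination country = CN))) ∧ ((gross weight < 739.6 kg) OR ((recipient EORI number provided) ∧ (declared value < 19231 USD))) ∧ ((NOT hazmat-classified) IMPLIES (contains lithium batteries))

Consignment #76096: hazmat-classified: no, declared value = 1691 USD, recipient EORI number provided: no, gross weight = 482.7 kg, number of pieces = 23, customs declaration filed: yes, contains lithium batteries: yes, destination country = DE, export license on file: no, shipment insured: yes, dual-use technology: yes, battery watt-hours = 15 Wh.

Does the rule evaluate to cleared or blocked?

Cleared

Atomic conditions:
  number of pieces = 53: 23 == 53 is false
  export license on file: no → false
  battery watt-hours < 152 Wh: 15 < 152 is true
  shipment insured: yes → true
  NOT recipient EORI number provided: no → true
  destination country = CN: DE == CN is false
  gross weight < 739.6 kg: 482.7 < 739.6 is true
  recipient EORI number provided: no → false
  declared value < 19231 USD: 1691 < 19231 is true
  NOT hazmat-classified: no → true
  contains lithium batteries: yes → true
Combine:
[1.1.1] false OR false OR true = true
[1.1] NOT true = false
[1] NOT false = true
[2.2] true OR false = true
[2] true AND true = true
[3.2] false AND true = false
[3] true OR false = true
[4] true → true = true
[root] true AND true AND true AND true = true
Overall: true → cleared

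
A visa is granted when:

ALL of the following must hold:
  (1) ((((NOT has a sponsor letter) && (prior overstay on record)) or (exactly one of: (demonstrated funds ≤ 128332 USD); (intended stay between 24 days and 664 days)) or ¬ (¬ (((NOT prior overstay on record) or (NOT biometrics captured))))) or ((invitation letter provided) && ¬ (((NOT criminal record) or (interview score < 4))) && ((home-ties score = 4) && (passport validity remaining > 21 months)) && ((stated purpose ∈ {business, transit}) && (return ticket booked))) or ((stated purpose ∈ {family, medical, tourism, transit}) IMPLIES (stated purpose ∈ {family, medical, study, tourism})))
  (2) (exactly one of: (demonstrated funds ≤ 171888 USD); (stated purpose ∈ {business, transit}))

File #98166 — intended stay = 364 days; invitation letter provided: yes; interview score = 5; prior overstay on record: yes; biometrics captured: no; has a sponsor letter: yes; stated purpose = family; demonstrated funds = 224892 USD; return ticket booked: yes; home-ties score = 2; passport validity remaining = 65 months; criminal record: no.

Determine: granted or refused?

Refused

Atomic conditions:
  NOT has a sponsor letter: yes → false
  prior overstay on record: yes → true
  demonstrated funds ≤ 128332 USD: 224892 ≤ 128332 is false
  intended stay between 24 days and 664 days: 364 in [24, 664] is true
  NOT prior overstay on record: yes → false
  NOT biometrics captured: no → true
  invitation letter provided: yes → true
  NOT criminal record: no → true
  interview score < 4: 5 < 4 is false
  home-ties score = 4: 2 == 4 is false
  passport validity remaining > 21 months: 65 > 21 is true
  stated purpose ∈ {business, transit}: family is not in the set → false
  return ticket booked: yes → true
  stated purpose ∈ {family, medical, tourism, transit}: family is in the set → true
  stated purpose ∈ {family, medical, study, tourism}: family is in the set → true
  demonstrated funds ≤ 171888 USD: 224892 ≤ 171888 is false
Combine:
[1.1.1] false AND true = false
[1.1.2] exactly-one(false, true) = true
[1.1.3.1.1] false OR true = true
[1.1.3.1] NOT true = false
[1.1.3] NOT false = true
[1.1] false OR true OR true = true
[1.2.2.1] true OR false = true
[1.2.2] NOT true = false
[1.2.3] false AND true = false
[1.2.4] false AND true = false
[1.2] true AND false AND false AND false = false
[1.3] true → true = true
[1] true OR false OR true = true
[2] exactly-one(false, false) = false
[root] true AND false = false
Overall: false → refused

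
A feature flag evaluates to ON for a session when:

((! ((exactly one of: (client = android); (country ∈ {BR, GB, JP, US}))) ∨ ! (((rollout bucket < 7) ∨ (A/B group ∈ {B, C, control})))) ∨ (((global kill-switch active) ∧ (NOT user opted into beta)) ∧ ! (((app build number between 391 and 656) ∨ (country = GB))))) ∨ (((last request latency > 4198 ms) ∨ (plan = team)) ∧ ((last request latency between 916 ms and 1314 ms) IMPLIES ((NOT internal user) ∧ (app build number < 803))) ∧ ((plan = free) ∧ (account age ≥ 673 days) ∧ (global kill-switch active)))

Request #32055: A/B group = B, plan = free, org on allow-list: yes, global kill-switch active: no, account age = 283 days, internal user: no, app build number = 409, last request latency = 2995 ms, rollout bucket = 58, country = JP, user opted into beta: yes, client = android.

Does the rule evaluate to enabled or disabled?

Atomic conditions:
  client = android: android == android is true
  country ∈ {BR, GB, JP, US}: JP is in the set → true
  rollout bucket < 7: 58 < 7 is false
  A/B group ∈ {B, C, control}: B is in the set → true
  global kill-switch active: no → false
  NOT user opted into beta: yes → false
  app build number between 391 and 656: 409 in [391, 656] is true
  country = GB: JP == GB is false
  last request latency > 4198 ms: 2995 > 4198 is false
  plan = team: free == team is false
  last request latency between 916 ms and 1314 ms: 2995 in [916, 1314] is false
  NOT internal user: no → true
  app build number < 803: 409 < 803 is true
  plan = free: free == free is true
  account age ≥ 673 days: 283 ≥ 673 is false
Combine:
[1.1.1.1] exactly-one(true, true) = false
[1.1.1] NOT false = true
[1.1.2.1] false OR true = true
[1.1.2] NOT true = false
[1.1] true OR false = true
[1.2.1] false AND false = false
[1.2.2.1] true OR false = true
[1.2.2] NOT true = false
[1.2] false AND false = false
[1] true OR false = true
[2.1] false OR false = false
[2.2.2] true AND true = true
[2.2] false → true (antecedent false ⇒ implication holds) = true
[2.3] true AND false AND false = false
[2] false AND true AND false = false
[root] true OR false = true
Overall: true → enabled

Enabled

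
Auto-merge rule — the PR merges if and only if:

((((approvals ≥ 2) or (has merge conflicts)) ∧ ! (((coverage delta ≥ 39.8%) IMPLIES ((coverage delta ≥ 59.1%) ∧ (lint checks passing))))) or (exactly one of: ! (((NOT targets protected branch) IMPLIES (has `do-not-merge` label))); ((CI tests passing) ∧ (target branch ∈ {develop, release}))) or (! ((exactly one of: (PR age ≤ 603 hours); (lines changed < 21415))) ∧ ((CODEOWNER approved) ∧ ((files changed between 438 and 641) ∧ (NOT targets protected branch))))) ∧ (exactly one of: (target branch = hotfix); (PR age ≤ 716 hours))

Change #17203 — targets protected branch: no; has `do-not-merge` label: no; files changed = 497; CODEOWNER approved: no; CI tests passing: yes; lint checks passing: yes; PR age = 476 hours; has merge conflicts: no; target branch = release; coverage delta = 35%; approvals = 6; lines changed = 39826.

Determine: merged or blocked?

Blocked

Atomic conditions:
  approvals ≥ 2: 6 ≥ 2 is true
  has merge conflicts: no → false
  coverage delta ≥ 39.8%: 35 ≥ 39.8 is false
  coverage delta ≥ 59.1%: 35 ≥ 59.1 is false
  lint checks passing: yes → true
  NOT targets protected branch: no → true
  has `do-not-merge` label: no → false
  CI tests passing: yes → true
  target branch ∈ {develop, release}: release is in the set → true
  PR age ≤ 603 hours: 476 ≤ 603 is true
  lines changed < 21415: 39826 < 21415 is false
  CODEOWNER approved: no → false
  files changed between 438 and 641: 497 in [438, 641] is true
  target branch = hotfix: release == hotfix is false
  PR age ≤ 716 hours: 476 ≤ 716 is true
Combine:
[1.1.1] true OR false = true
[1.1.2.1.2] false AND true = false
[1.1.2.1] false → false (antecedent false ⇒ implication holds) = true
[1.1.2] NOT true = false
[1.1] true AND false = false
[1.2.1.1] true → false = false
[1.2.1] NOT false = true
[1.2.2] true AND true = true
[1.2] exactly-one(true, true) = false
[1.3.1.1] exactly-one(true, false) = true
[1.3.1] NOT true = false
[1.3.2.2] true AND true = true
[1.3.2] false AND true = false
[1.3] false AND false = false
[1] false OR false OR false = false
[2] exactly-one(false, true) = true
[root] false AND true = false
Overall: false → blocked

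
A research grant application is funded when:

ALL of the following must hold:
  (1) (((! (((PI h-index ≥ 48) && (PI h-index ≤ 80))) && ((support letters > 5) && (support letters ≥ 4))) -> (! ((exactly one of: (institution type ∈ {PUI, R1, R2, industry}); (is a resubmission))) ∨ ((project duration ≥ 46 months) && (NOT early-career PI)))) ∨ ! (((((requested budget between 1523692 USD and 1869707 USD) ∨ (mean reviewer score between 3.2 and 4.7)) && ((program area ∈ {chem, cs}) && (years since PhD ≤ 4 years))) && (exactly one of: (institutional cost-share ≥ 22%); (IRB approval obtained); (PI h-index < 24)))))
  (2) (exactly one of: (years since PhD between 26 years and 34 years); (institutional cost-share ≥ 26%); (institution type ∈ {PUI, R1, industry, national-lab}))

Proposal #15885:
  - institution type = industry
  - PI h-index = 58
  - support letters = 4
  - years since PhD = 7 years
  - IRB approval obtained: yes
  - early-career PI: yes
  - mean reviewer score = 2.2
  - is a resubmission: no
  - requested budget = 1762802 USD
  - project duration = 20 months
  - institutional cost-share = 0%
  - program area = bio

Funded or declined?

Funded

Atomic conditions:
  PI h-index ≥ 48: 58 ≥ 48 is true
  PI h-index ≤ 80: 58 ≤ 80 is true
  support letters > 5: 4 > 5 is false
  support letters ≥ 4: 4 ≥ 4 is true
  institution type ∈ {PUI, R1, R2, industry}: industry is in the set → true
  is a resubmission: no → false
  project duration ≥ 46 months: 20 ≥ 46 is false
  NOT early-career PI: yes → false
  requested budget between 1523692 USD and 1869707 USD: 1762802 in [1523692, 1869707] is true
  mean reviewer score between 3.2 and 4.7: 2.2 in [3.2, 4.7] is false
  program area ∈ {chem, cs}: bio is not in the set → false
  years since PhD ≤ 4 years: 7 ≤ 4 is false
  institutional cost-share ≥ 22%: 0 ≥ 22 is false
  IRB approval obtained: yes → true
  PI h-index < 24: 58 < 24 is false
  years since PhD between 26 years and 34 years: 7 in [26, 34] is false
  institutional cost-share ≥ 26%: 0 ≥ 26 is false
  institution type ∈ {PUI, R1, industry, national-lab}: industry is in the set → true
Combine:
[1.1.1.1.1] true AND true = true
[1.1.1.1] NOT true = false
[1.1.1.2] false AND true = false
[1.1.1] false AND false = false
[1.1.2.1.1] exactly-one(true, false) = true
[1.1.2.1] NOT true = false
[1.1.2.2] false AND false = false
[1.1.2] false OR false = false
[1.1] false → false (antecedent false ⇒ implication holds) = true
[1.2.1.1.1] true OR false = true
[1.2.1.1.2] false AND false = false
[1.2.1.1] true AND false = false
[1.2.1.2] exactly-one(false, true, false) = true
[1.2.1] false AND true = false
[1.2] NOT false = true
[1] true OR true = true
[2] exactly-one(false, false, true) = true
[root] true AND true = true
Overall: true → funded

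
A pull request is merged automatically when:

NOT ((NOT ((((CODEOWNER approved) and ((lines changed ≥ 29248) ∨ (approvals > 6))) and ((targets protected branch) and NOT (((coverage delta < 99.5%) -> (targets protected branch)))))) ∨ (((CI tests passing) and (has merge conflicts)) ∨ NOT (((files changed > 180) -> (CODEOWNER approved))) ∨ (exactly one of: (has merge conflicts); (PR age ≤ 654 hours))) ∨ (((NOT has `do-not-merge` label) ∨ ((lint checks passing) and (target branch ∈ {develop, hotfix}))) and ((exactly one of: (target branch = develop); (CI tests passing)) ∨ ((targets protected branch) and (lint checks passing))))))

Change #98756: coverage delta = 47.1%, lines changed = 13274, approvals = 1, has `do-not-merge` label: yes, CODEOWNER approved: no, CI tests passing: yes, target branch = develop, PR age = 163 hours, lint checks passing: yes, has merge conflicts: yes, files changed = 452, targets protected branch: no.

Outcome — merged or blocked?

Atomic conditions:
  CODEOWNER approved: no → false
  lines changed ≥ 29248: 13274 ≥ 29248 is false
  approvals > 6: 1 > 6 is false
  targets protected branch: no → false
  coverage delta < 99.5%: 47.1 < 99.5 is true
  CI tests passing: yes → true
  has merge conflicts: yes → true
  files changed > 180: 452 > 180 is true
  PR age ≤ 654 hours: 163 ≤ 654 is true
  NOT has `do-not-merge` label: yes → false
  lint checks passing: yes → true
  target branch ∈ {develop, hotfix}: develop is in the set → true
  target branch = develop: develop == develop is true
Combine:
[1.1.1.1.2] false OR false = false
[1.1.1.1] false AND false = false
[1.1.1.2.2.1] true → false = false
[1.1.1.2.2] NOT false = true
[1.1.1.2] false AND true = false
[1.1.1] false AND false = false
[1.1] NOT false = true
[1.2.1] true AND true = true
[1.2.2.1] true → false = false
[1.2.2] NOT false = true
[1.2.3] exactly-one(true, true) = false
[1.2] true OR true OR false = true
[1.3.1.2] true AND true = true
[1.3.1] false OR true = true
[1.3.2.1] exactly-one(true, true) = false
[1.3.2.2] false AND true = false
[1.3.2] false OR false = false
[1.3] true AND false = false
[1] true OR true OR false = true
[root] NOT true = false
Overall: false → blocked

Blocked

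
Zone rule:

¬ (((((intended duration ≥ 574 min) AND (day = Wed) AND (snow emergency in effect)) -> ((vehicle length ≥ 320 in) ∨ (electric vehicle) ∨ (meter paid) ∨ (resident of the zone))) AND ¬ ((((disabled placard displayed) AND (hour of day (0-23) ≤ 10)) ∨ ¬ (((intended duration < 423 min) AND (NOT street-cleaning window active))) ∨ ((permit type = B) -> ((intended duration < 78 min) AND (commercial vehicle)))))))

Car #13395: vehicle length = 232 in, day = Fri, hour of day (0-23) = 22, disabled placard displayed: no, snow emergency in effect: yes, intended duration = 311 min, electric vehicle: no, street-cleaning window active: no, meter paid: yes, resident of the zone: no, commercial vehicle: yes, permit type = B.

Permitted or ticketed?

Atomic conditions:
  intended duration ≥ 574 min: 311 ≥ 574 is false
  day = Wed: Fri == Wed is false
  snow emergency in effect: yes → true
  vehicle length ≥ 320 in: 232 ≥ 320 is false
  electric vehicle: no → false
  meter paid: yes → true
  resident of the zone: no → false
  disabled placard displayed: no → false
  hour of day (0-23) ≤ 10: 22 ≤ 10 is false
  intended duration < 423 min: 311 < 423 is true
  NOT street-cleaning window active: no → true
  permit type = B: B == B is true
  intended duration < 78 min: 311 < 78 is false
  commercial vehicle: yes → true
Combine:
[1.1.1] false AND false AND true = false
[1.1.2] false OR false OR true OR false = true
[1.1] false → true (antecedent false ⇒ implication holds) = true
[1.2.1.1] false AND false = false
[1.2.1.2.1] true AND true = true
[1.2.1.2] NOT true = false
[1.2.1.3.2] false AND true = false
[1.2.1.3] true → false = false
[1.2.1] false OR false OR false = false
[1.2] NOT false = true
[1] true AND true = true
[root] NOT true = false
Overall: false → ticketed

Ticketed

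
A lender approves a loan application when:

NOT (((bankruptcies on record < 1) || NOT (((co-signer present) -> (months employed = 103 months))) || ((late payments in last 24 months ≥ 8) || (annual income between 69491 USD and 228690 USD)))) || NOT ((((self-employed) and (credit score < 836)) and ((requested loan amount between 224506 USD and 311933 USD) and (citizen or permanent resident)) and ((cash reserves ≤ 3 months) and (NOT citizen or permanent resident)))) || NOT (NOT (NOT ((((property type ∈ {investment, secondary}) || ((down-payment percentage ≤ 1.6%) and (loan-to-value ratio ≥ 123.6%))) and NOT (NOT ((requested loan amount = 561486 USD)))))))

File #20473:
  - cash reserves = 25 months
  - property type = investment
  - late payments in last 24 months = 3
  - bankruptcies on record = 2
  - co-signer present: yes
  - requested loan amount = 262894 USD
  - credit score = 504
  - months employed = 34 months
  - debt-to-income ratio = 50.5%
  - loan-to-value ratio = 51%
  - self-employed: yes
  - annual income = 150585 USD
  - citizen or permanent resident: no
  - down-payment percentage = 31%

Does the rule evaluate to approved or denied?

Atomic conditions:
  bankruptcies on record < 1: 2 < 1 is false
  co-signer present: yes → true
  months employed = 103 months: 34 == 103 is false
  late payments in last 24 months ≥ 8: 3 ≥ 8 is false
  annual income between 69491 USD and 228690 USD: 150585 in [69491, 228690] is true
  self-employed: yes → true
  credit score < 836: 504 < 836 is true
  requested loan amount between 224506 USD and 311933 USD: 262894 in [224506, 311933] is true
  citizen or permanent resident: no → false
  cash reserves ≤ 3 months: 25 ≤ 3 is false
  NOT citizen or permanent resident: no → true
  property type ∈ {investment, secondary}: investment is in the set → true
  down-payment percentage ≤ 1.6%: 31 ≤ 1.6 is false
  loan-to-value ratio ≥ 123.6%: 51 ≥ 123.6 is false
  requested loan amount = 561486 USD: 262894 == 561486 is false
Combine:
[1.1.2.1] true → false = false
[1.1.2] NOT false = true
[1.1.3] false OR true = true
[1.1] false OR true OR true = true
[1] NOT true = false
[2.1.1] true AND true = true
[2.1.2] true AND false = false
[2.1.3] false AND true = false
[2.1] true AND false AND false = false
[2] NOT false = true
[3.1.1.1.1.2] false AND false = false
[3.1.1.1.1] true OR false = true
[3.1.1.1.2.1] NOT false = true
[3.1.1.1.2] NOT true = false
[3.1.1.1] true AND false = false
[3.1.1] NOT false = true
[3.1] NOT true = false
[3] NOT false = true
[root] false OR true OR true = true
Overall: true → approved

Approved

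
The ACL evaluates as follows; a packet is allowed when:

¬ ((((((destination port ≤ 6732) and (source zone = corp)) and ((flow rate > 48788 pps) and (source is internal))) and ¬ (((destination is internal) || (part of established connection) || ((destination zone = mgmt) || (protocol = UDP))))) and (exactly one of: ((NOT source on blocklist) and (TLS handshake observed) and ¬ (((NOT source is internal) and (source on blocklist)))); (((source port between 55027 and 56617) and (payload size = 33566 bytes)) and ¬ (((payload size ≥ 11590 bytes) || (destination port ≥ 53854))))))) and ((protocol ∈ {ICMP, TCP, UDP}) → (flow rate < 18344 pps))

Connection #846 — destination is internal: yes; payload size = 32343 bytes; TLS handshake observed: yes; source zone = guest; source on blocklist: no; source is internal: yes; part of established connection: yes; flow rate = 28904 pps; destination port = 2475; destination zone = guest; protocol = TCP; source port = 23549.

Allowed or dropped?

Dropped

Atomic conditions:
  destination port ≤ 6732: 2475 ≤ 6732 is true
  source zone = corp: guest == corp is false
  flow rate > 48788 pps: 28904 > 48788 is false
  source is internal: yes → true
  destination is internal: yes → true
  part of established connection: yes → true
  destination zone = mgmt: guest == mgmt is false
  protocol = UDP: TCP == UDP is false
  NOT source on blocklist: no → true
  TLS handshake observed: yes → true
  NOT source is internal: yes → false
  source on blocklist: no → false
  source port between 55027 and 56617: 23549 in [55027, 56617] is false
  payload size = 33566 bytes: 32343 == 33566 is false
  payload size ≥ 11590 bytes: 32343 ≥ 11590 is true
  destination port ≥ 53854: 2475 ≥ 53854 is false
  protocol ∈ {ICMP, TCP, UDP}: TCP is in the set → true
  flow rate < 18344 pps: 28904 < 18344 is false
Combine:
[1.1.1.1.1] true AND false = false
[1.1.1.1.2] false AND true = false
[1.1.1.1] false AND false = false
[1.1.1.2.1.3] false OR false = false
[1.1.1.2.1] true OR true OR false = true
[1.1.1.2] NOT true = false
[1.1.1] false AND false = false
[1.1.2.1.3.1] false AND false = false
[1.1.2.1.3] NOT false = true
[1.1.2.1] true AND true AND true = true
[1.1.2.2.1] false AND false = false
[1.1.2.2.2.1] true OR false = true
[1.1.2.2.2] NOT true = false
[1.1.2.2] false AND false = false
[1.1.2] exactly-one(true, false) = true
[1.1] false AND true = false
[1] NOT false = true
[2] true → false = false
[root] true AND false = false
Overall: false → dropped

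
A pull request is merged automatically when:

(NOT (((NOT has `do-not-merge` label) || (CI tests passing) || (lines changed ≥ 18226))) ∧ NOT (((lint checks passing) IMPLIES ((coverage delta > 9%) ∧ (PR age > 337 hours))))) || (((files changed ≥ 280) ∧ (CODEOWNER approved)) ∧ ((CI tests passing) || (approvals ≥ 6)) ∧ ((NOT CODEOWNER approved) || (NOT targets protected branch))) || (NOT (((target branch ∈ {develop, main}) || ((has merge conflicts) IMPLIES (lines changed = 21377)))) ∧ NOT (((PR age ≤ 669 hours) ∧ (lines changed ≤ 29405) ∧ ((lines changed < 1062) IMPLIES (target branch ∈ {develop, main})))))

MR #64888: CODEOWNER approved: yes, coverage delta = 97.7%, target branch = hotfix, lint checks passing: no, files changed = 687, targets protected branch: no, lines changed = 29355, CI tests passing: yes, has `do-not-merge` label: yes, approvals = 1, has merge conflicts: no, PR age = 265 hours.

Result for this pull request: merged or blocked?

Merged

Atomic conditions:
  NOT has `do-not-merge` label: yes → false
  CI tests passing: yes → true
  lines changed ≥ 18226: 29355 ≥ 18226 is true
  lint checks passing: no → false
  coverage delta > 9%: 97.7 > 9 is true
  PR age > 337 hours: 265 > 337 is false
  files changed ≥ 280: 687 ≥ 280 is true
  CODEOWNER approved: yes → true
  approvals ≥ 6: 1 ≥ 6 is false
  NOT CODEOWNER approved: yes → false
  NOT targets protected branch: no → true
  target branch ∈ {develop, main}: hotfix is not in the set → false
  has merge conflicts: no → false
  lines changed = 21377: 29355 == 21377 is false
  PR age ≤ 669 hours: 265 ≤ 669 is true
  lines changed ≤ 29405: 29355 ≤ 29405 is true
  lines changed < 1062: 29355 < 1062 is false
Combine:
[1.1.1] false OR true OR true = true
[1.1] NOT true = false
[1.2.1.2] true AND false = false
[1.2.1] false → false (antecedent false ⇒ implication holds) = true
[1.2] NOT true = false
[1] false AND false = false
[2.1] true AND true = true
[2.2] true OR false = true
[2.3] false OR true = true
[2] true AND true AND true = true
[3.1.1.2] false → false (antecedent false ⇒ implication holds) = true
[3.1.1] false OR true = true
[3.1] NOT true = false
[3.2.1.3] false → false (antecedent false ⇒ implication holds) = true
[3.2.1] true AND true AND true = true
[3.2] NOT true = false
[3] false AND false = false
[root] false OR true OR false = true
Overall: true → merged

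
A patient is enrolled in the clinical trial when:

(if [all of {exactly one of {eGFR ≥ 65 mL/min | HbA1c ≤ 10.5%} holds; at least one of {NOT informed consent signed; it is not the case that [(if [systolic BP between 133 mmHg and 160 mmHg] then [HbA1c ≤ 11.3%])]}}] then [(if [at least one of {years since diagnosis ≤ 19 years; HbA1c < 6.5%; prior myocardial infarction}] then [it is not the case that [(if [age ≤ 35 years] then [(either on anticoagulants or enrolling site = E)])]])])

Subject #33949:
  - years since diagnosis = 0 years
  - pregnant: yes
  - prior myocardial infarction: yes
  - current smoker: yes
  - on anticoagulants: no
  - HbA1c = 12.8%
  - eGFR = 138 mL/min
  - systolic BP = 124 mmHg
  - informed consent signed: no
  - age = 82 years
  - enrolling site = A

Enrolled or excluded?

Excluded

Atomic conditions:
  eGFR ≥ 65 mL/min: 138 ≥ 65 is true
  HbA1c ≤ 10.5%: 12.8 ≤ 10.5 is false
  NOT informed consent signed: no → true
  systolic BP between 133 mmHg and 160 mmHg: 124 in [133, 160] is false
  HbA1c ≤ 11.3%: 12.8 ≤ 11.3 is false
  years since diagnosis ≤ 19 years: 0 ≤ 19 is true
  HbA1c < 6.5%: 12.8 < 6.5 is false
  prior myocardial infarction: yes → true
  age ≤ 35 years: 82 ≤ 35 is false
  on anticoagulants: no → false
  enrolling site = E: A == E is false
Combine:
[1.1] exactly-one(true, false) = true
[1.2.2.1] false → false (antecedent false ⇒ implication holds) = true
[1.2.2] NOT true = false
[1.2] true OR false = true
[1] true AND true = true
[2.1] true OR false OR true = true
[2.2.1.2] false OR false = false
[2.2.1] false → false (antecedent false ⇒ implication holds) = true
[2.2] NOT true = false
[2] true → false = false
[root] true → false = false
Overall: false → excluded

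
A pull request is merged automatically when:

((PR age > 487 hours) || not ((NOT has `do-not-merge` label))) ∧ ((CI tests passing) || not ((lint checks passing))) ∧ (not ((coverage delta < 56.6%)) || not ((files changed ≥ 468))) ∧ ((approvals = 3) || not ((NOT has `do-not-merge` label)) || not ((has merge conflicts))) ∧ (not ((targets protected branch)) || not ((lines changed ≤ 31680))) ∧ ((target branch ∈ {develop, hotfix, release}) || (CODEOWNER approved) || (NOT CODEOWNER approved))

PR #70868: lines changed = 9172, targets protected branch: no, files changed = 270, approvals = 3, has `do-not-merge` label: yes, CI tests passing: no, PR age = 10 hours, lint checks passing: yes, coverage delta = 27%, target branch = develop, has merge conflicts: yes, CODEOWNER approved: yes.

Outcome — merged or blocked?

Atomic conditions:
  PR age > 487 hours: 10 > 487 is false
  NOT has `do-not-merge` label: yes → false
  CI tests passing: no → false
  lint checks passing: yes → true
  coverage delta < 56.6%: 27 < 56.6 is true
  files changed ≥ 468: 270 ≥ 468 is false
  approvals = 3: 3 == 3 is true
  has merge conflicts: yes → true
  targets protected branch: no → false
  lines changed ≤ 31680: 9172 ≤ 31680 is true
  target branch ∈ {develop, hotfix, release}: develop is in the set → true
  CODEOWNER approved: yes → true
  NOT CODEOWNER approved: yes → false
Combine:
[1.2] NOT false = true
[1] false OR true = true
[2.2] NOT true = false
[2] false OR false = false
[3.1] NOT true = false
[3.2] NOT false = true
[3] false OR true = true
[4.2] NOT false = true
[4.3] NOT true = false
[4] true OR true OR false = true
[5.1] NOT false = true
[5.2] NOT true = false
[5] true OR false = true
[6] true OR true OR false = true
[root] true AND false AND true AND true AND true AND true = false
Overall: false → blocked

Blocked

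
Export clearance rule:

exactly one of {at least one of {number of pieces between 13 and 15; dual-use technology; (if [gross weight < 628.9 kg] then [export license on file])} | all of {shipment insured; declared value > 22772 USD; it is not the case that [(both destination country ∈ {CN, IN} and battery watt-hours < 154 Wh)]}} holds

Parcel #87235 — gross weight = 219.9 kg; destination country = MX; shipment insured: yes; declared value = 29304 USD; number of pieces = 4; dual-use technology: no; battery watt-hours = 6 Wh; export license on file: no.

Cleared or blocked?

Cleared

Atomic conditions:
  number of pieces between 13 and 15: 4 in [13, 15] is false
  dual-use technology: no → false
  gross weight < 628.9 kg: 219.9 < 628.9 is true
  export license on file: no → false
  shipment insured: yes → true
  declared value > 22772 USD: 29304 > 22772 is true
  destination country ∈ {CN, IN}: MX is not in the set → false
  battery watt-hours < 154 Wh: 6 < 154 is true
Combine:
[1.3] true → false = false
[1] false OR false OR false = false
[2.3.1] false AND true = false
[2.3] NOT false = true
[2] true AND true AND true = true
[root] exactly-one(false, true) = true
Overall: true → cleared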